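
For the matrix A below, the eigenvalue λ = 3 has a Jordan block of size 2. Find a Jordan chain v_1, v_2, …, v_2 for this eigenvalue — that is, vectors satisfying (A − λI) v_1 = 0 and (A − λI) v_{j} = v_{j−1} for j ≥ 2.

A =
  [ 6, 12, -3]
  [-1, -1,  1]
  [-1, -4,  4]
A Jordan chain for λ = 3 of length 2:
v_1 = (3, -1, -1)ᵀ
v_2 = (1, 0, 0)ᵀ

Let N = A − (3)·I. We want v_2 with N^2 v_2 = 0 but N^1 v_2 ≠ 0; then v_{j-1} := N · v_j for j = 2, …, 2.

Pick v_2 = (1, 0, 0)ᵀ.
Then v_1 = N · v_2 = (3, -1, -1)ᵀ.

Sanity check: (A − (3)·I) v_1 = (0, 0, 0)ᵀ = 0. ✓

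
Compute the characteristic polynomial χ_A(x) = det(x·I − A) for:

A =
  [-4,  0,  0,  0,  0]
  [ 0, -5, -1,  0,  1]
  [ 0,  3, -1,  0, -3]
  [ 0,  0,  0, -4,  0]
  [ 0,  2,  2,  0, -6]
x^5 + 20*x^4 + 160*x^3 + 640*x^2 + 1280*x + 1024

Expanding det(x·I − A) (e.g. by cofactor expansion or by noting that A is similar to its Jordan form J, which has the same characteristic polynomial as A) gives
  χ_A(x) = x^5 + 20*x^4 + 160*x^3 + 640*x^2 + 1280*x + 1024
which factors as (x + 4)^5. The eigenvalues (with algebraic multiplicities) are λ = -4 with multiplicity 5.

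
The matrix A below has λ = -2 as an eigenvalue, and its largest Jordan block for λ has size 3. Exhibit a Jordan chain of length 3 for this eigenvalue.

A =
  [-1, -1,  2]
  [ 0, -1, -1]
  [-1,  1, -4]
A Jordan chain for λ = -2 of length 3:
v_1 = (-1, 1, 1)ᵀ
v_2 = (1, 0, -1)ᵀ
v_3 = (1, 0, 0)ᵀ

Let N = A − (-2)·I. We want v_3 with N^3 v_3 = 0 but N^2 v_3 ≠ 0; then v_{j-1} := N · v_j for j = 3, …, 2.

Pick v_3 = (1, 0, 0)ᵀ.
Then v_2 = N · v_3 = (1, 0, -1)ᵀ.
Then v_1 = N · v_2 = (-1, 1, 1)ᵀ.

Sanity check: (A − (-2)·I) v_1 = (0, 0, 0)ᵀ = 0. ✓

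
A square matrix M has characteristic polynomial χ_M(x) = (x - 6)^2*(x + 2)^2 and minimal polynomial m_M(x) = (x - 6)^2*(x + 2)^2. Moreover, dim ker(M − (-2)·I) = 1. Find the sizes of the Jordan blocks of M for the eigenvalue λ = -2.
Block sizes for λ = -2: [2]

Step 1 — from the characteristic polynomial, algebraic multiplicity of λ = -2 is 2. From dim ker(M − (-2)·I) = 1, there are exactly 1 Jordan blocks for λ = -2.
Step 2 — from the minimal polynomial, the factor (x + 2)^2 tells us the largest block for λ = -2 has size 2.
Step 3 — with total size 2, 1 blocks, and largest block 2, the block sizes (in nonincreasing order) are [2].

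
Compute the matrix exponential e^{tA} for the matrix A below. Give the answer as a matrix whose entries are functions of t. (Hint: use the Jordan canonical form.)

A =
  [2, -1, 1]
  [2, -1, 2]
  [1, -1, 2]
e^{tA} =
  [t*exp(t) + exp(t), -t*exp(t), t*exp(t)]
  [2*t*exp(t), -2*t*exp(t) + exp(t), 2*t*exp(t)]
  [t*exp(t), -t*exp(t), t*exp(t) + exp(t)]

Strategy: write A = P · J · P⁻¹ where J is a Jordan canonical form, so e^{tA} = P · e^{tJ} · P⁻¹, and e^{tJ} can be computed block-by-block.

A has Jordan form
J =
  [1, 1, 0]
  [0, 1, 0]
  [0, 0, 1]
(up to reordering of blocks).

Per-block formulas:
  For a 1×1 block at λ = 1: exp(t · [1]) = [e^(1t)].
  For a 2×2 Jordan block J_2(1): exp(t · J_2(1)) = e^(1t)·(I + t·N), where N is the 2×2 nilpotent shift.

After assembling e^{tJ} and conjugating by P, we get:

e^{tA} =
  [t*exp(t) + exp(t), -t*exp(t), t*exp(t)]
  [2*t*exp(t), -2*t*exp(t) + exp(t), 2*t*exp(t)]
  [t*exp(t), -t*exp(t), t*exp(t) + exp(t)]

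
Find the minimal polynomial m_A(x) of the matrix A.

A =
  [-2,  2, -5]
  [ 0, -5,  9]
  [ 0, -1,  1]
x^3 + 6*x^2 + 12*x + 8

The characteristic polynomial is χ_A(x) = (x + 2)^3, so the eigenvalues are known. The minimal polynomial is
  m_A(x) = Π_λ (x − λ)^{k_λ}
where k_λ is the size of the *largest* Jordan block for λ (equivalently, the smallest k with (A − λI)^k v = 0 for every generalised eigenvector v of λ).

  λ = -2: largest Jordan block has size 3, contributing (x + 2)^3

So m_A(x) = (x + 2)^3 = x^3 + 6*x^2 + 12*x + 8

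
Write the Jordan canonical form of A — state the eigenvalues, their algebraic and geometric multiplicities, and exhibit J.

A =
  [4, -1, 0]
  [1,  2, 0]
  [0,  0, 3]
J_2(3) ⊕ J_1(3)

The characteristic polynomial is
  det(x·I − A) = x^3 - 9*x^2 + 27*x - 27 = (x - 3)^3

Eigenvalues and multiplicities (the geometric multiplicity of λ is n − rank(A − λI), which equals the number of Jordan blocks for λ):
  λ = 3: algebraic multiplicity = 3, geometric multiplicity = 2

Determining the block sizes for each eigenvalue:
  λ = 3: 2 blocks summing to 3 forces exactly one block of size 2 and the rest size 1 → block sizes [2, 1]

Assembling the blocks gives a Jordan form
J =
  [3, 1, 0]
  [0, 3, 0]
  [0, 0, 3]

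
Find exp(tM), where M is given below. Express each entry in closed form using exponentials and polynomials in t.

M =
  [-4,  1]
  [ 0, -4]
e^{tM} =
  [exp(-4*t), t*exp(-4*t)]
  [0, exp(-4*t)]

Strategy: write M = P · J · P⁻¹ where J is a Jordan canonical form, so e^{tM} = P · e^{tJ} · P⁻¹, and e^{tJ} can be computed block-by-block.

M has Jordan form
J =
  [-4,  1]
  [ 0, -4]
(up to reordering of blocks).

Per-block formulas:
  For a 2×2 Jordan block J_2(-4): exp(t · J_2(-4)) = e^(-4t)·(I + t·N), where N is the 2×2 nilpotent shift.

After assembling e^{tJ} and conjugating by P, we get:

e^{tM} =
  [exp(-4*t), t*exp(-4*t)]
  [0, exp(-4*t)]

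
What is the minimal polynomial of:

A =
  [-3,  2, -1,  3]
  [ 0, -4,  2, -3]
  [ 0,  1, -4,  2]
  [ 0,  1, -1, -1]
x^3 + 9*x^2 + 27*x + 27

The characteristic polynomial is χ_A(x) = (x + 3)^4, so the eigenvalues are known. The minimal polynomial is
  m_A(x) = Π_λ (x − λ)^{k_λ}
where k_λ is the size of the *largest* Jordan block for λ (equivalently, the smallest k with (A − λI)^k v = 0 for every generalised eigenvector v of λ).

  λ = -3: largest Jordan block has size 3, contributing (x + 3)^3

So m_A(x) = (x + 3)^3 = x^3 + 9*x^2 + 27*x + 27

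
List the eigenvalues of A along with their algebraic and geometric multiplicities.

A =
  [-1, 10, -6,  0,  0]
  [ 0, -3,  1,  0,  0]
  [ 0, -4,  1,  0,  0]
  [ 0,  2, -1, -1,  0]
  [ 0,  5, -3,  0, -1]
λ = -1: alg = 5, geom = 3

Step 1 — factor the characteristic polynomial to read off the algebraic multiplicities:
  χ_A(x) = (x + 1)^5

Step 2 — compute geometric multiplicities via the rank-nullity identity g(λ) = n − rank(A − λI):
  rank(A − (-1)·I) = 2, so dim ker(A − (-1)·I) = n − 2 = 3

Summary:
  λ = -1: algebraic multiplicity = 5, geometric multiplicity = 3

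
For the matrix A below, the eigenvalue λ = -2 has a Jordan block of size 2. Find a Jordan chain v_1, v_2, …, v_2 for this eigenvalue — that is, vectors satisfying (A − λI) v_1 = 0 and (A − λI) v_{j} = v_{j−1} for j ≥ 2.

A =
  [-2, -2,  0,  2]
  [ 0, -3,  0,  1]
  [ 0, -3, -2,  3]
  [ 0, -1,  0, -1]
A Jordan chain for λ = -2 of length 2:
v_1 = (-2, -1, -3, -1)ᵀ
v_2 = (0, 1, 0, 0)ᵀ

Let N = A − (-2)·I. We want v_2 with N^2 v_2 = 0 but N^1 v_2 ≠ 0; then v_{j-1} := N · v_j for j = 2, …, 2.

Pick v_2 = (0, 1, 0, 0)ᵀ.
Then v_1 = N · v_2 = (-2, -1, -3, -1)ᵀ.

Sanity check: (A − (-2)·I) v_1 = (0, 0, 0, 0)ᵀ = 0. ✓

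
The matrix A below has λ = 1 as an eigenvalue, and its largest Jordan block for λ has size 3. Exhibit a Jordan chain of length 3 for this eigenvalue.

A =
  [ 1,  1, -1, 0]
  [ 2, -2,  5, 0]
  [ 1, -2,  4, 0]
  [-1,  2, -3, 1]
A Jordan chain for λ = 1 of length 3:
v_1 = (1, -1, -1, 1)ᵀ
v_2 = (0, 2, 1, -1)ᵀ
v_3 = (1, 0, 0, 0)ᵀ

Let N = A − (1)·I. We want v_3 with N^3 v_3 = 0 but N^2 v_3 ≠ 0; then v_{j-1} := N · v_j for j = 3, …, 2.

Pick v_3 = (1, 0, 0, 0)ᵀ.
Then v_2 = N · v_3 = (0, 2, 1, -1)ᵀ.
Then v_1 = N · v_2 = (1, -1, -1, 1)ᵀ.

Sanity check: (A − (1)·I) v_1 = (0, 0, 0, 0)ᵀ = 0. ✓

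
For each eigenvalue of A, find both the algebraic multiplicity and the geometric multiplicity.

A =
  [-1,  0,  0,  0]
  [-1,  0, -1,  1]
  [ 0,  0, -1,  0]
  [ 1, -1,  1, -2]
λ = -1: alg = 4, geom = 3

Step 1 — factor the characteristic polynomial to read off the algebraic multiplicities:
  χ_A(x) = (x + 1)^4

Step 2 — compute geometric multiplicities via the rank-nullity identity g(λ) = n − rank(A − λI):
  rank(A − (-1)·I) = 1, so dim ker(A − (-1)·I) = n − 1 = 3

Summary:
  λ = -1: algebraic multiplicity = 4, geometric multiplicity = 3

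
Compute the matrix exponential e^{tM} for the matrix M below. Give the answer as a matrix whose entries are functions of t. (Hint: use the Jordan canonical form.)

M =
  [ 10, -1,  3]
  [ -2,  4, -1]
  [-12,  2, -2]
e^{tM} =
  [t^2*exp(4*t) + 6*t*exp(4*t) + exp(4*t), -t*exp(4*t), t^2*exp(4*t)/2 + 3*t*exp(4*t)]
  [-2*t*exp(4*t), exp(4*t), -t*exp(4*t)]
  [-2*t^2*exp(4*t) - 12*t*exp(4*t), 2*t*exp(4*t), -t^2*exp(4*t) - 6*t*exp(4*t) + exp(4*t)]

Strategy: write M = P · J · P⁻¹ where J is a Jordan canonical form, so e^{tM} = P · e^{tJ} · P⁻¹, and e^{tJ} can be computed block-by-block.

M has Jordan form
J =
  [4, 1, 0]
  [0, 4, 1]
  [0, 0, 4]
(up to reordering of blocks).

Per-block formulas:
  For a 3×3 Jordan block J_3(4): exp(t · J_3(4)) = e^(4t)·(I + t·N + (t^2/2)·N^2), where N is the 3×3 nilpotent shift.

After assembling e^{tJ} and conjugating by P, we get:

e^{tM} =
  [t^2*exp(4*t) + 6*t*exp(4*t) + exp(4*t), -t*exp(4*t), t^2*exp(4*t)/2 + 3*t*exp(4*t)]
  [-2*t*exp(4*t), exp(4*t), -t*exp(4*t)]
  [-2*t^2*exp(4*t) - 12*t*exp(4*t), 2*t*exp(4*t), -t^2*exp(4*t) - 6*t*exp(4*t) + exp(4*t)]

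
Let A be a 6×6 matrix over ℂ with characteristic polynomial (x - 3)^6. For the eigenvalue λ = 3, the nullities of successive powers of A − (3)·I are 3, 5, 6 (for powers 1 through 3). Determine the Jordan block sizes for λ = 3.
Block sizes for λ = 3: [3, 2, 1]

From the dimensions of kernels of powers, the number of Jordan blocks of size at least j is d_j − d_{j−1} where d_j = dim ker(N^j) (with d_0 = 0). Computing the differences gives [3, 2, 1].
The number of blocks of size exactly k is (#blocks of size ≥ k) − (#blocks of size ≥ k + 1), so the partition is: 1 block(s) of size 1, 1 block(s) of size 2, 1 block(s) of size 3.
In nonincreasing order the block sizes are [3, 2, 1].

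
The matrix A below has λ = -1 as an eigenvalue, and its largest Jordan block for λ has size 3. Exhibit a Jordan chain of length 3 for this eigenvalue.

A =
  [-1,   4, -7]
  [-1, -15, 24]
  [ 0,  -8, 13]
A Jordan chain for λ = -1 of length 3:
v_1 = (-4, 14, 8)ᵀ
v_2 = (0, -1, 0)ᵀ
v_3 = (1, 0, 0)ᵀ

Let N = A − (-1)·I. We want v_3 with N^3 v_3 = 0 but N^2 v_3 ≠ 0; then v_{j-1} := N · v_j for j = 3, …, 2.

Pick v_3 = (1, 0, 0)ᵀ.
Then v_2 = N · v_3 = (0, -1, 0)ᵀ.
Then v_1 = N · v_2 = (-4, 14, 8)ᵀ.

Sanity check: (A − (-1)·I) v_1 = (0, 0, 0)ᵀ = 0. ✓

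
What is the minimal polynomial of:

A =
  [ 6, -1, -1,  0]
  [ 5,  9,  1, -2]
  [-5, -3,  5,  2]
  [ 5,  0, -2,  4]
x^3 - 18*x^2 + 108*x - 216

The characteristic polynomial is χ_A(x) = (x - 6)^4, so the eigenvalues are known. The minimal polynomial is
  m_A(x) = Π_λ (x − λ)^{k_λ}
where k_λ is the size of the *largest* Jordan block for λ (equivalently, the smallest k with (A − λI)^k v = 0 for every generalised eigenvector v of λ).

  λ = 6: largest Jordan block has size 3, contributing (x − 6)^3

So m_A(x) = (x - 6)^3 = x^3 - 18*x^2 + 108*x - 216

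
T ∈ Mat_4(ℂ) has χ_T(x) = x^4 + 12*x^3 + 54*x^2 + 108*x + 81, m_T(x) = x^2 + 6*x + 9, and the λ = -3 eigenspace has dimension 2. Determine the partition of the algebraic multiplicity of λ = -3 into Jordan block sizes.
Block sizes for λ = -3: [2, 2]

Step 1 — from the characteristic polynomial, algebraic multiplicity of λ = -3 is 4. From dim ker(T − (-3)·I) = 2, there are exactly 2 Jordan blocks for λ = -3.
Step 2 — from the minimal polynomial, the factor (x + 3)^2 tells us the largest block for λ = -3 has size 2.
Step 3 — with total size 4, 2 blocks, and largest block 2, the block sizes (in nonincreasing order) are [2, 2].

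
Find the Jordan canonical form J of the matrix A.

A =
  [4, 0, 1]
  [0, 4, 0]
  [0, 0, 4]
J_2(4) ⊕ J_1(4)

The characteristic polynomial is
  det(x·I − A) = x^3 - 12*x^2 + 48*x - 64 = (x - 4)^3

Eigenvalues and multiplicities (the geometric multiplicity of λ is n − rank(A − λI), which equals the number of Jordan blocks for λ):
  λ = 4: algebraic multiplicity = 3, geometric multiplicity = 2

Determining the block sizes for each eigenvalue:
  λ = 4: 2 blocks summing to 3 forces exactly one block of size 2 and the rest size 1 → block sizes [2, 1]

Assembling the blocks gives a Jordan form
J =
  [4, 1, 0]
  [0, 4, 0]
  [0, 0, 4]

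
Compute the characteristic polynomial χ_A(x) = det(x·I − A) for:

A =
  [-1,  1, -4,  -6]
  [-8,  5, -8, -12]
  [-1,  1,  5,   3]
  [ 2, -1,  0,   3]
x^4 - 12*x^3 + 54*x^2 - 108*x + 81

Expanding det(x·I − A) (e.g. by cofactor expansion or by noting that A is similar to its Jordan form J, which has the same characteristic polynomial as A) gives
  χ_A(x) = x^4 - 12*x^3 + 54*x^2 - 108*x + 81
which factors as (x - 3)^4. The eigenvalues (with algebraic multiplicities) are λ = 3 with multiplicity 4.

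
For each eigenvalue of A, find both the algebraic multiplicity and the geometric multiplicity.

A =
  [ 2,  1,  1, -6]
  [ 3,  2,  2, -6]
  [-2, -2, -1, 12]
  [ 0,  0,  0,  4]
λ = 1: alg = 3, geom = 1; λ = 4: alg = 1, geom = 1

Step 1 — factor the characteristic polynomial to read off the algebraic multiplicities:
  χ_A(x) = (x - 4)*(x - 1)^3

Step 2 — compute geometric multiplicities via the rank-nullity identity g(λ) = n − rank(A − λI):
  rank(A − (1)·I) = 3, so dim ker(A − (1)·I) = n − 3 = 1
  rank(A − (4)·I) = 3, so dim ker(A − (4)·I) = n − 3 = 1

Summary:
  λ = 1: algebraic multiplicity = 3, geometric multiplicity = 1
  λ = 4: algebraic multiplicity = 1, geometric multiplicity = 1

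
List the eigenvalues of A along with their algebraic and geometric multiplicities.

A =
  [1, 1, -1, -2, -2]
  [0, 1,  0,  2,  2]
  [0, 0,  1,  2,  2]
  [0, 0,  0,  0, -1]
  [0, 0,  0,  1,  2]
λ = 1: alg = 5, geom = 3

Step 1 — factor the characteristic polynomial to read off the algebraic multiplicities:
  χ_A(x) = (x - 1)^5

Step 2 — compute geometric multiplicities via the rank-nullity identity g(λ) = n − rank(A − λI):
  rank(A − (1)·I) = 2, so dim ker(A − (1)·I) = n − 2 = 3

Summary:
  λ = 1: algebraic multiplicity = 5, geometric multiplicity = 3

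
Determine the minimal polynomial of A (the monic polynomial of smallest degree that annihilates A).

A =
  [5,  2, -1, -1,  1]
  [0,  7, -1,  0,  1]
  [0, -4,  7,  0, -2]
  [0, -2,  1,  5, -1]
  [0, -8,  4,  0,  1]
x^3 - 15*x^2 + 75*x - 125

The characteristic polynomial is χ_A(x) = (x - 5)^5, so the eigenvalues are known. The minimal polynomial is
  m_A(x) = Π_λ (x − λ)^{k_λ}
where k_λ is the size of the *largest* Jordan block for λ (equivalently, the smallest k with (A − λI)^k v = 0 for every generalised eigenvector v of λ).

  λ = 5: largest Jordan block has size 3, contributing (x − 5)^3

So m_A(x) = (x - 5)^3 = x^3 - 15*x^2 + 75*x - 125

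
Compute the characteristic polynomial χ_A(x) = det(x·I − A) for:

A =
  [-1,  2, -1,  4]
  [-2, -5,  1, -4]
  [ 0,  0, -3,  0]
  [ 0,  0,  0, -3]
x^4 + 12*x^3 + 54*x^2 + 108*x + 81

Expanding det(x·I − A) (e.g. by cofactor expansion or by noting that A is similar to its Jordan form J, which has the same characteristic polynomial as A) gives
  χ_A(x) = x^4 + 12*x^3 + 54*x^2 + 108*x + 81
which factors as (x + 3)^4. The eigenvalues (with algebraic multiplicities) are λ = -3 with multiplicity 4.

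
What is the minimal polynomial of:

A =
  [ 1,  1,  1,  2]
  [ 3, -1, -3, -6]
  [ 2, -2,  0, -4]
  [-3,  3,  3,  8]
x^2 - 4*x + 4

The characteristic polynomial is χ_A(x) = (x - 2)^4, so the eigenvalues are known. The minimal polynomial is
  m_A(x) = Π_λ (x − λ)^{k_λ}
where k_λ is the size of the *largest* Jordan block for λ (equivalently, the smallest k with (A − λI)^k v = 0 for every generalised eigenvector v of λ).

  λ = 2: largest Jordan block has size 2, contributing (x − 2)^2

So m_A(x) = (x - 2)^2 = x^2 - 4*x + 4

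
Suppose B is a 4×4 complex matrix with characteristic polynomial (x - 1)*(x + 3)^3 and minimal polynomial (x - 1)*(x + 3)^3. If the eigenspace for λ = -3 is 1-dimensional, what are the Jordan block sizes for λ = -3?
Block sizes for λ = -3: [3]

Step 1 — from the characteristic polynomial, algebraic multiplicity of λ = -3 is 3. From dim ker(B − (-3)·I) = 1, there are exactly 1 Jordan blocks for λ = -3.
Step 2 — from the minimal polynomial, the factor (x + 3)^3 tells us the largest block for λ = -3 has size 3.
Step 3 — with total size 3, 1 blocks, and largest block 3, the block sizes (in nonincreasing order) are [3].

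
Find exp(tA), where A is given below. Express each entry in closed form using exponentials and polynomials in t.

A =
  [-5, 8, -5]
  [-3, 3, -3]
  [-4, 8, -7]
e^{tA} =
  [-2*t*exp(-3*t) + exp(-3*t), -4*t^2*exp(-3*t) + 8*t*exp(-3*t), 3*t^2*exp(-3*t) - 5*t*exp(-3*t)]
  [-3*t*exp(-3*t), -6*t^2*exp(-3*t) + 6*t*exp(-3*t) + exp(-3*t), 9*t^2*exp(-3*t)/2 - 3*t*exp(-3*t)]
  [-4*t*exp(-3*t), -8*t^2*exp(-3*t) + 8*t*exp(-3*t), 6*t^2*exp(-3*t) - 4*t*exp(-3*t) + exp(-3*t)]

Strategy: write A = P · J · P⁻¹ where J is a Jordan canonical form, so e^{tA} = P · e^{tJ} · P⁻¹, and e^{tJ} can be computed block-by-block.

A has Jordan form
J =
  [-3,  1,  0]
  [ 0, -3,  1]
  [ 0,  0, -3]
(up to reordering of blocks).

Per-block formulas:
  For a 3×3 Jordan block J_3(-3): exp(t · J_3(-3)) = e^(-3t)·(I + t·N + (t^2/2)·N^2), where N is the 3×3 nilpotent shift.

After assembling e^{tJ} and conjugating by P, we get:

e^{tA} =
  [-2*t*exp(-3*t) + exp(-3*t), -4*t^2*exp(-3*t) + 8*t*exp(-3*t), 3*t^2*exp(-3*t) - 5*t*exp(-3*t)]
  [-3*t*exp(-3*t), -6*t^2*exp(-3*t) + 6*t*exp(-3*t) + exp(-3*t), 9*t^2*exp(-3*t)/2 - 3*t*exp(-3*t)]
  [-4*t*exp(-3*t), -8*t^2*exp(-3*t) + 8*t*exp(-3*t), 6*t^2*exp(-3*t) - 4*t*exp(-3*t) + exp(-3*t)]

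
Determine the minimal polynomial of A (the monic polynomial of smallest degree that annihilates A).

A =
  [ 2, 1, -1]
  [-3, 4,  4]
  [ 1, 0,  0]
x^3 - 6*x^2 + 12*x - 8

The characteristic polynomial is χ_A(x) = (x - 2)^3, so the eigenvalues are known. The minimal polynomial is
  m_A(x) = Π_λ (x − λ)^{k_λ}
where k_λ is the size of the *largest* Jordan block for λ (equivalently, the smallest k with (A − λI)^k v = 0 for every generalised eigenvector v of λ).

  λ = 2: largest Jordan block has size 3, contributing (x − 2)^3

So m_A(x) = (x - 2)^3 = x^3 - 6*x^2 + 12*x - 8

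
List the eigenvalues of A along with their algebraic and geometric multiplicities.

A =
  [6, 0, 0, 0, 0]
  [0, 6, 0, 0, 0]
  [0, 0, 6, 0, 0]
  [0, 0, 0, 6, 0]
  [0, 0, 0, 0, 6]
λ = 6: alg = 5, geom = 5

Step 1 — factor the characteristic polynomial to read off the algebraic multiplicities:
  χ_A(x) = (x - 6)^5

Step 2 — compute geometric multiplicities via the rank-nullity identity g(λ) = n − rank(A − λI):
  rank(A − (6)·I) = 0, so dim ker(A − (6)·I) = n − 0 = 5

Summary:
  λ = 6: algebraic multiplicity = 5, geometric multiplicity = 5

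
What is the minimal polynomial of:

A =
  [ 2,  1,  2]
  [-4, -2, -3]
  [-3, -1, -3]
x^3 + 3*x^2 + 3*x + 1

The characteristic polynomial is χ_A(x) = (x + 1)^3, so the eigenvalues are known. The minimal polynomial is
  m_A(x) = Π_λ (x − λ)^{k_λ}
where k_λ is the size of the *largest* Jordan block for λ (equivalently, the smallest k with (A − λI)^k v = 0 for every generalised eigenvector v of λ).

  λ = -1: largest Jordan block has size 3, contributing (x + 1)^3

So m_A(x) = (x + 1)^3 = x^3 + 3*x^2 + 3*x + 1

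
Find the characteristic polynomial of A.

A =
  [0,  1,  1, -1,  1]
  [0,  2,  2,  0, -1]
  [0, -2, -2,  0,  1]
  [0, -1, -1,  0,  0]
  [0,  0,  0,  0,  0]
x^5

Expanding det(x·I − A) (e.g. by cofactor expansion or by noting that A is similar to its Jordan form J, which has the same characteristic polynomial as A) gives
  χ_A(x) = x^5
which factors as x^5. The eigenvalues (with algebraic multiplicities) are λ = 0 with multiplicity 5.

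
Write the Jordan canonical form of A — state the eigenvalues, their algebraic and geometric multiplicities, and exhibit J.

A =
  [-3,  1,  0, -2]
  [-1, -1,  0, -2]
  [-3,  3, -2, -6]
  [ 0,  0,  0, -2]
J_2(-2) ⊕ J_1(-2) ⊕ J_1(-2)

The characteristic polynomial is
  det(x·I − A) = x^4 + 8*x^3 + 24*x^2 + 32*x + 16 = (x + 2)^4

Eigenvalues and multiplicities (the geometric multiplicity of λ is n − rank(A − λI), which equals the number of Jordan blocks for λ):
  λ = -2: algebraic multiplicity = 4, geometric multiplicity = 3

Determining the block sizes for each eigenvalue:
  λ = -2: 3 blocks summing to 4 forces exactly one block of size 2 and the rest size 1 → block sizes [2, 1, 1]

Assembling the blocks gives a Jordan form
J =
  [-2,  1,  0,  0]
  [ 0, -2,  0,  0]
  [ 0,  0, -2,  0]
  [ 0,  0,  0, -2]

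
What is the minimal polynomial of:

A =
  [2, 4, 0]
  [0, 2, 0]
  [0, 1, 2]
x^2 - 4*x + 4

The characteristic polynomial is χ_A(x) = (x - 2)^3, so the eigenvalues are known. The minimal polynomial is
  m_A(x) = Π_λ (x − λ)^{k_λ}
where k_λ is the size of the *largest* Jordan block for λ (equivalently, the smallest k with (A − λI)^k v = 0 for every generalised eigenvector v of λ).

  λ = 2: largest Jordan block has size 2, contributing (x − 2)^2

So m_A(x) = (x - 2)^2 = x^2 - 4*x + 4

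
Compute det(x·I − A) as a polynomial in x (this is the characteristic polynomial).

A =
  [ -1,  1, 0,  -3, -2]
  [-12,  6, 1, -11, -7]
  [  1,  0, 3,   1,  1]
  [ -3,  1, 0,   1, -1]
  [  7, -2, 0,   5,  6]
x^5 - 15*x^4 + 90*x^3 - 270*x^2 + 405*x - 243

Expanding det(x·I − A) (e.g. by cofactor expansion or by noting that A is similar to its Jordan form J, which has the same characteristic polynomial as A) gives
  χ_A(x) = x^5 - 15*x^4 + 90*x^3 - 270*x^2 + 405*x - 243
which factors as (x - 3)^5. The eigenvalues (with algebraic multiplicities) are λ = 3 with multiplicity 5.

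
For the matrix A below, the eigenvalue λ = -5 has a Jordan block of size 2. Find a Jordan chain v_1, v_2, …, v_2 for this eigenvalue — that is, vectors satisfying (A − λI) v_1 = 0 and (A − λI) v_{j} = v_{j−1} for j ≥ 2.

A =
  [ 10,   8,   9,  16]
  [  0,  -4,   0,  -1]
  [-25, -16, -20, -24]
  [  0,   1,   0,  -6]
A Jordan chain for λ = -5 of length 2:
v_1 = (15, 0, -25, 0)ᵀ
v_2 = (1, 0, 0, 0)ᵀ

Let N = A − (-5)·I. We want v_2 with N^2 v_2 = 0 but N^1 v_2 ≠ 0; then v_{j-1} := N · v_j for j = 2, …, 2.

Pick v_2 = (1, 0, 0, 0)ᵀ.
Then v_1 = N · v_2 = (15, 0, -25, 0)ᵀ.

Sanity check: (A − (-5)·I) v_1 = (0, 0, 0, 0)ᵀ = 0. ✓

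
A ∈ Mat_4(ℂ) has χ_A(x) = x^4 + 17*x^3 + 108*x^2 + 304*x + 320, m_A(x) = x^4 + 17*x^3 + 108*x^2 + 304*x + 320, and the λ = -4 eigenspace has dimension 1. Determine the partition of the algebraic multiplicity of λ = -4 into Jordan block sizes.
Block sizes for λ = -4: [3]

Step 1 — from the characteristic polynomial, algebraic multiplicity of λ = -4 is 3. From dim ker(A − (-4)·I) = 1, there are exactly 1 Jordan blocks for λ = -4.
Step 2 — from the minimal polynomial, the factor (x + 4)^3 tells us the largest block for λ = -4 has size 3.
Step 3 — with total size 3, 1 blocks, and largest block 3, the block sizes (in nonincreasing order) are [3].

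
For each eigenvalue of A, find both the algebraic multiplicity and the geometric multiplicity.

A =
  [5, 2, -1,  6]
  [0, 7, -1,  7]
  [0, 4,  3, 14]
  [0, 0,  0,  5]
λ = 5: alg = 4, geom = 2

Step 1 — factor the characteristic polynomial to read off the algebraic multiplicities:
  χ_A(x) = (x - 5)^4

Step 2 — compute geometric multiplicities via the rank-nullity identity g(λ) = n − rank(A − λI):
  rank(A − (5)·I) = 2, so dim ker(A − (5)·I) = n − 2 = 2

Summary:
  λ = 5: algebraic multiplicity = 4, geometric multiplicity = 2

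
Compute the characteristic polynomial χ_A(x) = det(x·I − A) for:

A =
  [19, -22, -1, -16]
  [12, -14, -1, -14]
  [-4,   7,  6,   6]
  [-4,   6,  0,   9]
x^4 - 20*x^3 + 150*x^2 - 500*x + 625

Expanding det(x·I − A) (e.g. by cofactor expansion or by noting that A is similar to its Jordan form J, which has the same characteristic polynomial as A) gives
  χ_A(x) = x^4 - 20*x^3 + 150*x^2 - 500*x + 625
which factors as (x - 5)^4. The eigenvalues (with algebraic multiplicities) are λ = 5 with multiplicity 4.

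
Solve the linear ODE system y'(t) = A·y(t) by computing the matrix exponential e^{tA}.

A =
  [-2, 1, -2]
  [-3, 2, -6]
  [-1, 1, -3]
e^{tA} =
  [-t*exp(-t) + exp(-t), t*exp(-t), -2*t*exp(-t)]
  [-3*t*exp(-t), 3*t*exp(-t) + exp(-t), -6*t*exp(-t)]
  [-t*exp(-t), t*exp(-t), -2*t*exp(-t) + exp(-t)]

Strategy: write A = P · J · P⁻¹ where J is a Jordan canonical form, so e^{tA} = P · e^{tJ} · P⁻¹, and e^{tJ} can be computed block-by-block.

A has Jordan form
J =
  [-1,  1,  0]
  [ 0, -1,  0]
  [ 0,  0, -1]
(up to reordering of blocks).

Per-block formulas:
  For a 2×2 Jordan block J_2(-1): exp(t · J_2(-1)) = e^(-1t)·(I + t·N), where N is the 2×2 nilpotent shift.
  For a 1×1 block at λ = -1: exp(t · [-1]) = [e^(-1t)].

After assembling e^{tJ} and conjugating by P, we get:

e^{tA} =
  [-t*exp(-t) + exp(-t), t*exp(-t), -2*t*exp(-t)]
  [-3*t*exp(-t), 3*t*exp(-t) + exp(-t), -6*t*exp(-t)]
  [-t*exp(-t), t*exp(-t), -2*t*exp(-t) + exp(-t)]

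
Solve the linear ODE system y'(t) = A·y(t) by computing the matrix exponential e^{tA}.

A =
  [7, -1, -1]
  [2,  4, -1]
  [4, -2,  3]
e^{tA} =
  [3*exp(5*t) - 2*exp(4*t), -exp(5*t) + exp(4*t), -exp(5*t) + exp(4*t)]
  [2*exp(5*t) - 2*exp(4*t), exp(4*t), -exp(5*t) + exp(4*t)]
  [4*exp(5*t) - 4*exp(4*t), -2*exp(5*t) + 2*exp(4*t), -exp(5*t) + 2*exp(4*t)]

Strategy: write A = P · J · P⁻¹ where J is a Jordan canonical form, so e^{tA} = P · e^{tJ} · P⁻¹, and e^{tJ} can be computed block-by-block.

A has Jordan form
J =
  [4, 0, 0]
  [0, 5, 0]
  [0, 0, 5]
(up to reordering of blocks).

Per-block formulas:
  For a 1×1 block at λ = 5: exp(t · [5]) = [e^(5t)].
  For a 1×1 block at λ = 4: exp(t · [4]) = [e^(4t)].

After assembling e^{tJ} and conjugating by P, we get:

e^{tA} =
  [3*exp(5*t) - 2*exp(4*t), -exp(5*t) + exp(4*t), -exp(5*t) + exp(4*t)]
  [2*exp(5*t) - 2*exp(4*t), exp(4*t), -exp(5*t) + exp(4*t)]
  [4*exp(5*t) - 4*exp(4*t), -2*exp(5*t) + 2*exp(4*t), -exp(5*t) + 2*exp(4*t)]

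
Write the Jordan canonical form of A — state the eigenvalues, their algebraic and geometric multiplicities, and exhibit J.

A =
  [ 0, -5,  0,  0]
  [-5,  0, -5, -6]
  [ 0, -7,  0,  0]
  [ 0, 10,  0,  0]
J_3(0) ⊕ J_1(0)

The characteristic polynomial is
  det(x·I − A) = x^4

Eigenvalues and multiplicities (the geometric multiplicity of λ is n − rank(A − λI), which equals the number of Jordan blocks for λ):
  λ = 0: algebraic multiplicity = 4, geometric multiplicity = 2

Determining the block sizes for each eigenvalue:
  λ = 0: with am = 4 and gm = 2, the partition is not yet determined (e.g. several partitions of 4 into 2 parts exist). Let N = A − (0)·I. Computing rank(N^1) = 2, rank(N^2) = 1, rank(N^3) = 0; the number of blocks of size ≥ j is rank(N^{j−1}) − rank(N^j), giving [2, 1, 1]. So we have 1 block(s) of size 3, 1 block(s) of size 1 → block sizes [3, 1]

Assembling the blocks gives a Jordan form
J =
  [0, 1, 0, 0]
  [0, 0, 1, 0]
  [0, 0, 0, 0]
  [0, 0, 0, 0]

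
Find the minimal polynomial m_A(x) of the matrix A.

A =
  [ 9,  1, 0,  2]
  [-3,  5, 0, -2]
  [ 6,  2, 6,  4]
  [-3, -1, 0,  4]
x^2 - 12*x + 36

The characteristic polynomial is χ_A(x) = (x - 6)^4, so the eigenvalues are known. The minimal polynomial is
  m_A(x) = Π_λ (x − λ)^{k_λ}
where k_λ is the size of the *largest* Jordan block for λ (equivalently, the smallest k with (A − λI)^k v = 0 for every generalised eigenvector v of λ).

  λ = 6: largest Jordan block has size 2, contributing (x − 6)^2

So m_A(x) = (x - 6)^2 = x^2 - 12*x + 36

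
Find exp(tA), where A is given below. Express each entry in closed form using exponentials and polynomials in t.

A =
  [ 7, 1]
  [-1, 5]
e^{tA} =
  [t*exp(6*t) + exp(6*t), t*exp(6*t)]
  [-t*exp(6*t), -t*exp(6*t) + exp(6*t)]

Strategy: write A = P · J · P⁻¹ where J is a Jordan canonical form, so e^{tA} = P · e^{tJ} · P⁻¹, and e^{tJ} can be computed block-by-block.

A has Jordan form
J =
  [6, 1]
  [0, 6]
(up to reordering of blocks).

Per-block formulas:
  For a 2×2 Jordan block J_2(6): exp(t · J_2(6)) = e^(6t)·(I + t·N), where N is the 2×2 nilpotent shift.

After assembling e^{tJ} and conjugating by P, we get:

e^{tA} =
  [t*exp(6*t) + exp(6*t), t*exp(6*t)]
  [-t*exp(6*t), -t*exp(6*t) + exp(6*t)]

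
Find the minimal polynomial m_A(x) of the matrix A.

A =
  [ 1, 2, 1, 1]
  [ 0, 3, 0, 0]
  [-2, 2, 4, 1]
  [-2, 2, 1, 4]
x^2 - 6*x + 9

The characteristic polynomial is χ_A(x) = (x - 3)^4, so the eigenvalues are known. The minimal polynomial is
  m_A(x) = Π_λ (x − λ)^{k_λ}
where k_λ is the size of the *largest* Jordan block for λ (equivalently, the smallest k with (A − λI)^k v = 0 for every generalised eigenvector v of λ).

  λ = 3: largest Jordan block has size 2, contributing (x − 3)^2

So m_A(x) = (x - 3)^2 = x^2 - 6*x + 9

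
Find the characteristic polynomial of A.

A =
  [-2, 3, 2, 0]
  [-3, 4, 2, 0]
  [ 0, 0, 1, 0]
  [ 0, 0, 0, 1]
x^4 - 4*x^3 + 6*x^2 - 4*x + 1

Expanding det(x·I − A) (e.g. by cofactor expansion or by noting that A is similar to its Jordan form J, which has the same characteristic polynomial as A) gives
  χ_A(x) = x^4 - 4*x^3 + 6*x^2 - 4*x + 1
which factors as (x - 1)^4. The eigenvalues (with algebraic multiplicities) are λ = 1 with multiplicity 4.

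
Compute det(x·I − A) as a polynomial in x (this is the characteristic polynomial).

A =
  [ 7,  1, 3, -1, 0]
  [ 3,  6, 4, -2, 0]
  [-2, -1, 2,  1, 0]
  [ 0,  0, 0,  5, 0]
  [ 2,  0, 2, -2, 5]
x^5 - 25*x^4 + 250*x^3 - 1250*x^2 + 3125*x - 3125

Expanding det(x·I − A) (e.g. by cofactor expansion or by noting that A is similar to its Jordan form J, which has the same characteristic polynomial as A) gives
  χ_A(x) = x^5 - 25*x^4 + 250*x^3 - 1250*x^2 + 3125*x - 3125
which factors as (x - 5)^5. The eigenvalues (with algebraic multiplicities) are λ = 5 with multiplicity 5.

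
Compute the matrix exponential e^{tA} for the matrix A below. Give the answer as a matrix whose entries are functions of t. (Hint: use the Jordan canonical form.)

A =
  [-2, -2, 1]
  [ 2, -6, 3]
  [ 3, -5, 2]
e^{tA} =
  [-t^2*exp(-2*t)/2 + exp(-2*t), 3*t^2*exp(-2*t)/2 - 2*t*exp(-2*t), -t^2*exp(-2*t) + t*exp(-2*t)]
  [t^2*exp(-2*t)/2 + 2*t*exp(-2*t), -3*t^2*exp(-2*t)/2 - 4*t*exp(-2*t) + exp(-2*t), t^2*exp(-2*t) + 3*t*exp(-2*t)]
  [t^2*exp(-2*t) + 3*t*exp(-2*t), -3*t^2*exp(-2*t) - 5*t*exp(-2*t), 2*t^2*exp(-2*t) + 4*t*exp(-2*t) + exp(-2*t)]

Strategy: write A = P · J · P⁻¹ where J is a Jordan canonical form, so e^{tA} = P · e^{tJ} · P⁻¹, and e^{tJ} can be computed block-by-block.

A has Jordan form
J =
  [-2,  1,  0]
  [ 0, -2,  1]
  [ 0,  0, -2]
(up to reordering of blocks).

Per-block formulas:
  For a 3×3 Jordan block J_3(-2): exp(t · J_3(-2)) = e^(-2t)·(I + t·N + (t^2/2)·N^2), where N is the 3×3 nilpotent shift.

After assembling e^{tJ} and conjugating by P, we get:

e^{tA} =
  [-t^2*exp(-2*t)/2 + exp(-2*t), 3*t^2*exp(-2*t)/2 - 2*t*exp(-2*t), -t^2*exp(-2*t) + t*exp(-2*t)]
  [t^2*exp(-2*t)/2 + 2*t*exp(-2*t), -3*t^2*exp(-2*t)/2 - 4*t*exp(-2*t) + exp(-2*t), t^2*exp(-2*t) + 3*t*exp(-2*t)]
  [t^2*exp(-2*t) + 3*t*exp(-2*t), -3*t^2*exp(-2*t) - 5*t*exp(-2*t), 2*t^2*exp(-2*t) + 4*t*exp(-2*t) + exp(-2*t)]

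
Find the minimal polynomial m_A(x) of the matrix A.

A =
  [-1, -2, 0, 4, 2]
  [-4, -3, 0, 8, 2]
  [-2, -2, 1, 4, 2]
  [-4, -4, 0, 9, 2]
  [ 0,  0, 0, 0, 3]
x^2 - 4*x + 3

The characteristic polynomial is χ_A(x) = (x - 3)^2*(x - 1)^3, so the eigenvalues are known. The minimal polynomial is
  m_A(x) = Π_λ (x − λ)^{k_λ}
where k_λ is the size of the *largest* Jordan block for λ (equivalently, the smallest k with (A − λI)^k v = 0 for every generalised eigenvector v of λ).

  λ = 1: largest Jordan block has size 1, contributing (x − 1)
  λ = 3: largest Jordan block has size 1, contributing (x − 3)

So m_A(x) = (x - 3)*(x - 1) = x^2 - 4*x + 3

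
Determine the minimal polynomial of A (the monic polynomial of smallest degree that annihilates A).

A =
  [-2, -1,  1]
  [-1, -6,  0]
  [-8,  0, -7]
x^3 + 15*x^2 + 75*x + 125

The characteristic polynomial is χ_A(x) = (x + 5)^3, so the eigenvalues are known. The minimal polynomial is
  m_A(x) = Π_λ (x − λ)^{k_λ}
where k_λ is the size of the *largest* Jordan block for λ (equivalently, the smallest k with (A − λI)^k v = 0 for every generalised eigenvector v of λ).

  λ = -5: largest Jordan block has size 3, contributing (x + 5)^3

So m_A(x) = (x + 5)^3 = x^3 + 15*x^2 + 75*x + 125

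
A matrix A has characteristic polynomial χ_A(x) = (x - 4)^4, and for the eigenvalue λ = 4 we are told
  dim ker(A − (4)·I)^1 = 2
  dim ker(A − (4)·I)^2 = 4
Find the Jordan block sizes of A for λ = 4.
Block sizes for λ = 4: [2, 2]

From the dimensions of kernels of powers, the number of Jordan blocks of size at least j is d_j − d_{j−1} where d_j = dim ker(N^j) (with d_0 = 0). Computing the differences gives [2, 2].
The number of blocks of size exactly k is (#blocks of size ≥ k) − (#blocks of size ≥ k + 1), so the partition is: 2 block(s) of size 2.
In nonincreasing order the block sizes are [2, 2].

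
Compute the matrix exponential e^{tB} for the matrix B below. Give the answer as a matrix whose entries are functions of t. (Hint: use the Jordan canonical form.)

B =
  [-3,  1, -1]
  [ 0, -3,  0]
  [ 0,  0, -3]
e^{tB} =
  [exp(-3*t), t*exp(-3*t), -t*exp(-3*t)]
  [0, exp(-3*t), 0]
  [0, 0, exp(-3*t)]

Strategy: write B = P · J · P⁻¹ where J is a Jordan canonical form, so e^{tB} = P · e^{tJ} · P⁻¹, and e^{tJ} can be computed block-by-block.

B has Jordan form
J =
  [-3,  1,  0]
  [ 0, -3,  0]
  [ 0,  0, -3]
(up to reordering of blocks).

Per-block formulas:
  For a 1×1 block at λ = -3: exp(t · [-3]) = [e^(-3t)].
  For a 2×2 Jordan block J_2(-3): exp(t · J_2(-3)) = e^(-3t)·(I + t·N), where N is the 2×2 nilpotent shift.

After assembling e^{tJ} and conjugating by P, we get:

e^{tB} =
  [exp(-3*t), t*exp(-3*t), -t*exp(-3*t)]
  [0, exp(-3*t), 0]
  [0, 0, exp(-3*t)]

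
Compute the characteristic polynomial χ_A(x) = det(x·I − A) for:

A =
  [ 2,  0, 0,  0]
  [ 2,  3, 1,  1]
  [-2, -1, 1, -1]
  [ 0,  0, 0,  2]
x^4 - 8*x^3 + 24*x^2 - 32*x + 16

Expanding det(x·I − A) (e.g. by cofactor expansion or by noting that A is similar to its Jordan form J, which has the same characteristic polynomial as A) gives
  χ_A(x) = x^4 - 8*x^3 + 24*x^2 - 32*x + 16
which factors as (x - 2)^4. The eigenvalues (with algebraic multiplicities) are λ = 2 with multiplicity 4.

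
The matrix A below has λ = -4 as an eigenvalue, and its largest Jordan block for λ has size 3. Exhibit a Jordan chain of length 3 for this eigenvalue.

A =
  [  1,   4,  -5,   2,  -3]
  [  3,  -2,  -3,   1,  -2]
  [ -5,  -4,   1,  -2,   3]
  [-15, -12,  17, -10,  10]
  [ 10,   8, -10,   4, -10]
A Jordan chain for λ = -4 of length 3:
v_1 = (2, 1, -2, -6, 4)ᵀ
v_2 = (5, 3, -5, -15, 10)ᵀ
v_3 = (1, 0, 0, 0, 0)ᵀ

Let N = A − (-4)·I. We want v_3 with N^3 v_3 = 0 but N^2 v_3 ≠ 0; then v_{j-1} := N · v_j for j = 3, …, 2.

Pick v_3 = (1, 0, 0, 0, 0)ᵀ.
Then v_2 = N · v_3 = (5, 3, -5, -15, 10)ᵀ.
Then v_1 = N · v_2 = (2, 1, -2, -6, 4)ᵀ.

Sanity check: (A − (-4)·I) v_1 = (0, 0, 0, 0, 0)ᵀ = 0. ✓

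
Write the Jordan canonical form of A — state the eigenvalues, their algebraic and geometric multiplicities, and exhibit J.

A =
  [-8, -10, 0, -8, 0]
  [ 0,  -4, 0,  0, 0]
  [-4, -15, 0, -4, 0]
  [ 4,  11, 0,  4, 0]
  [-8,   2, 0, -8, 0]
J_2(-4) ⊕ J_1(0) ⊕ J_1(0) ⊕ J_1(0)

The characteristic polynomial is
  det(x·I − A) = x^5 + 8*x^4 + 16*x^3 = x^3*(x + 4)^2

Eigenvalues and multiplicities (the geometric multiplicity of λ is n − rank(A − λI), which equals the number of Jordan blocks for λ):
  λ = -4: algebraic multiplicity = 2, geometric multiplicity = 1
  λ = 0: algebraic multiplicity = 3, geometric multiplicity = 3

Determining the block sizes for each eigenvalue:
  λ = -4: one block (gm = 1), so the single block has size am = 2 → block sizes [2]
  λ = 0: gm = am = 3, so every block has size 1 → block sizes [1, 1, 1]

Assembling the blocks gives a Jordan form
J =
  [-4,  1, 0, 0, 0]
  [ 0, -4, 0, 0, 0]
  [ 0,  0, 0, 0, 0]
  [ 0,  0, 0, 0, 0]
  [ 0,  0, 0, 0, 0]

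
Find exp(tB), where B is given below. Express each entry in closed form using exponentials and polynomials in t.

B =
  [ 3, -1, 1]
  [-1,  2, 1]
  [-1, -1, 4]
e^{tB} =
  [exp(3*t), -t*exp(3*t), t*exp(3*t)]
  [-t*exp(3*t), t^2*exp(3*t)/2 - t*exp(3*t) + exp(3*t), -t^2*exp(3*t)/2 + t*exp(3*t)]
  [-t*exp(3*t), t^2*exp(3*t)/2 - t*exp(3*t), -t^2*exp(3*t)/2 + t*exp(3*t) + exp(3*t)]

Strategy: write B = P · J · P⁻¹ where J is a Jordan canonical form, so e^{tB} = P · e^{tJ} · P⁻¹, and e^{tJ} can be computed block-by-block.

B has Jordan form
J =
  [3, 1, 0]
  [0, 3, 1]
  [0, 0, 3]
(up to reordering of blocks).

Per-block formulas:
  For a 3×3 Jordan block J_3(3): exp(t · J_3(3)) = e^(3t)·(I + t·N + (t^2/2)·N^2), where N is the 3×3 nilpotent shift.

After assembling e^{tJ} and conjugating by P, we get:

e^{tB} =
  [exp(3*t), -t*exp(3*t), t*exp(3*t)]
  [-t*exp(3*t), t^2*exp(3*t)/2 - t*exp(3*t) + exp(3*t), -t^2*exp(3*t)/2 + t*exp(3*t)]
  [-t*exp(3*t), t^2*exp(3*t)/2 - t*exp(3*t), -t^2*exp(3*t)/2 + t*exp(3*t) + exp(3*t)]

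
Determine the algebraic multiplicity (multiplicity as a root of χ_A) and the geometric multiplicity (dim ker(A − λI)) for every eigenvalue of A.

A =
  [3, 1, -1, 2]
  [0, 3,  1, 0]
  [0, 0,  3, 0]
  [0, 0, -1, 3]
λ = 3: alg = 4, geom = 2

Step 1 — factor the characteristic polynomial to read off the algebraic multiplicities:
  χ_A(x) = (x - 3)^4

Step 2 — compute geometric multiplicities via the rank-nullity identity g(λ) = n − rank(A − λI):
  rank(A − (3)·I) = 2, so dim ker(A − (3)·I) = n − 2 = 2

Summary:
  λ = 3: algebraic multiplicity = 4, geometric multiplicity = 2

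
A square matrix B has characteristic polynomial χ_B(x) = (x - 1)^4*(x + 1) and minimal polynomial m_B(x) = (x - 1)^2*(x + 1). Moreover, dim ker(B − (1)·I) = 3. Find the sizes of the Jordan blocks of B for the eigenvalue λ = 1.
Block sizes for λ = 1: [2, 1, 1]

Step 1 — from the characteristic polynomial, algebraic multiplicity of λ = 1 is 4. From dim ker(B − (1)·I) = 3, there are exactly 3 Jordan blocks for λ = 1.
Step 2 — from the minimal polynomial, the factor (x − 1)^2 tells us the largest block for λ = 1 has size 2.
Step 3 — with total size 4, 3 blocks, and largest block 2, the block sizes (in nonincreasing order) are [2, 1, 1].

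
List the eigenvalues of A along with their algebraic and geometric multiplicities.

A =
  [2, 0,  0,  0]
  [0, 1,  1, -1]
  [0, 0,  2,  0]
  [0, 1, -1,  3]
λ = 2: alg = 4, geom = 3

Step 1 — factor the characteristic polynomial to read off the algebraic multiplicities:
  χ_A(x) = (x - 2)^4

Step 2 — compute geometric multiplicities via the rank-nullity identity g(λ) = n − rank(A − λI):
  rank(A − (2)·I) = 1, so dim ker(A − (2)·I) = n − 1 = 3

Summary:
  λ = 2: algebraic multiplicity = 4, geometric multiplicity = 3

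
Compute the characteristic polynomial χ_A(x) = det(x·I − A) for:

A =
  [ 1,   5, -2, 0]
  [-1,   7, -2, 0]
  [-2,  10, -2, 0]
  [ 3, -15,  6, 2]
x^4 - 8*x^3 + 24*x^2 - 32*x + 16

Expanding det(x·I − A) (e.g. by cofactor expansion or by noting that A is similar to its Jordan form J, which has the same characteristic polynomial as A) gives
  χ_A(x) = x^4 - 8*x^3 + 24*x^2 - 32*x + 16
which factors as (x - 2)^4. The eigenvalues (with algebraic multiplicities) are λ = 2 with multiplicity 4.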